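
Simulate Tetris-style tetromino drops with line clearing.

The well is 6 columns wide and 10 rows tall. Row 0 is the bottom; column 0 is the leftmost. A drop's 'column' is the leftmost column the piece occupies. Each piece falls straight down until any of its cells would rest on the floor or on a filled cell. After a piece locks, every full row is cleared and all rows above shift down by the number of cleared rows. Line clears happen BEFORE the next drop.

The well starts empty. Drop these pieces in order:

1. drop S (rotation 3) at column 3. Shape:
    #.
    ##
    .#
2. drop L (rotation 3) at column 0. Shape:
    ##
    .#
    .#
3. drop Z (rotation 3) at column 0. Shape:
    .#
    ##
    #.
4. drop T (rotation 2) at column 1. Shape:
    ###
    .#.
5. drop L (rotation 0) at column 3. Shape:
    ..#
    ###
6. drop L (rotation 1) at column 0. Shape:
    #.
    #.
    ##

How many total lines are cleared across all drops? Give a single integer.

Answer: 0

Derivation:
Drop 1: S rot3 at col 3 lands with bottom-row=0; cleared 0 line(s) (total 0); column heights now [0 0 0 3 2 0], max=3
Drop 2: L rot3 at col 0 lands with bottom-row=0; cleared 0 line(s) (total 0); column heights now [3 3 0 3 2 0], max=3
Drop 3: Z rot3 at col 0 lands with bottom-row=3; cleared 0 line(s) (total 0); column heights now [5 6 0 3 2 0], max=6
Drop 4: T rot2 at col 1 lands with bottom-row=5; cleared 0 line(s) (total 0); column heights now [5 7 7 7 2 0], max=7
Drop 5: L rot0 at col 3 lands with bottom-row=7; cleared 0 line(s) (total 0); column heights now [5 7 7 8 8 9], max=9
Drop 6: L rot1 at col 0 lands with bottom-row=7; cleared 0 line(s) (total 0); column heights now [10 8 7 8 8 9], max=10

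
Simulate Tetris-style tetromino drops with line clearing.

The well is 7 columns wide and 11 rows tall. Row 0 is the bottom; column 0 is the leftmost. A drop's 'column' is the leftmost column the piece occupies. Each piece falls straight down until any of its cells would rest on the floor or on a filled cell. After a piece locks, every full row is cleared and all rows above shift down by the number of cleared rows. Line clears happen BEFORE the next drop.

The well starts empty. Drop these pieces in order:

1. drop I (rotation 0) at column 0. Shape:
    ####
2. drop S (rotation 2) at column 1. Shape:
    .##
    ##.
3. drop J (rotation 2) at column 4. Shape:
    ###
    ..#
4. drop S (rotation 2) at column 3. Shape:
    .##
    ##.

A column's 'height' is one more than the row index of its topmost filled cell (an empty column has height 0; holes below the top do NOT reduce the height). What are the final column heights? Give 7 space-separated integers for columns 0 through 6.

Answer: 1 2 3 4 5 5 2

Derivation:
Drop 1: I rot0 at col 0 lands with bottom-row=0; cleared 0 line(s) (total 0); column heights now [1 1 1 1 0 0 0], max=1
Drop 2: S rot2 at col 1 lands with bottom-row=1; cleared 0 line(s) (total 0); column heights now [1 2 3 3 0 0 0], max=3
Drop 3: J rot2 at col 4 lands with bottom-row=0; cleared 0 line(s) (total 0); column heights now [1 2 3 3 2 2 2], max=3
Drop 4: S rot2 at col 3 lands with bottom-row=3; cleared 0 line(s) (total 0); column heights now [1 2 3 4 5 5 2], max=5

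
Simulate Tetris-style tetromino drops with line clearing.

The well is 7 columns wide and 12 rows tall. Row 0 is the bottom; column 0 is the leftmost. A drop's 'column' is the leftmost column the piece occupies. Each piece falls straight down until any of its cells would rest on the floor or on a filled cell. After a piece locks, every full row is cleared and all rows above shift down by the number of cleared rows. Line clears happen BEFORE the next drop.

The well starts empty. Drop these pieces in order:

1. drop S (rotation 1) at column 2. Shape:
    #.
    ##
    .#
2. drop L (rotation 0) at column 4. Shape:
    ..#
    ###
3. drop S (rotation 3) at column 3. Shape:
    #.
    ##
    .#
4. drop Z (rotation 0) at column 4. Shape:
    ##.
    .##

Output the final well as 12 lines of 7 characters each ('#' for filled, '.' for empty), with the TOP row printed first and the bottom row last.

Answer: .......
.......
.......
.......
.......
.......
.......
.......
...###.
..#####
..###.#
...####

Derivation:
Drop 1: S rot1 at col 2 lands with bottom-row=0; cleared 0 line(s) (total 0); column heights now [0 0 3 2 0 0 0], max=3
Drop 2: L rot0 at col 4 lands with bottom-row=0; cleared 0 line(s) (total 0); column heights now [0 0 3 2 1 1 2], max=3
Drop 3: S rot3 at col 3 lands with bottom-row=1; cleared 0 line(s) (total 0); column heights now [0 0 3 4 3 1 2], max=4
Drop 4: Z rot0 at col 4 lands with bottom-row=2; cleared 0 line(s) (total 0); column heights now [0 0 3 4 4 4 3], max=4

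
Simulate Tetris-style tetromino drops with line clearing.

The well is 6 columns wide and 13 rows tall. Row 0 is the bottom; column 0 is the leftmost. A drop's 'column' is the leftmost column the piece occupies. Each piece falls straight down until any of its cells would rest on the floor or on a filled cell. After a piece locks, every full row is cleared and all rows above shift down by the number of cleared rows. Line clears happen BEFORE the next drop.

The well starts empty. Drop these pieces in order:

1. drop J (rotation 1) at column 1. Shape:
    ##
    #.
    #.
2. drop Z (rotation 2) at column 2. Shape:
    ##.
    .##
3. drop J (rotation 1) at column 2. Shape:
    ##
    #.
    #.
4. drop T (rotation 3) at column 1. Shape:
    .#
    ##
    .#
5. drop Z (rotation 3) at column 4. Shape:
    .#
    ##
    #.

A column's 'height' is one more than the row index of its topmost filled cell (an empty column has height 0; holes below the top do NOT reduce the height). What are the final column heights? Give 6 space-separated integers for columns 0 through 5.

Answer: 0 9 10 7 5 6

Derivation:
Drop 1: J rot1 at col 1 lands with bottom-row=0; cleared 0 line(s) (total 0); column heights now [0 3 3 0 0 0], max=3
Drop 2: Z rot2 at col 2 lands with bottom-row=2; cleared 0 line(s) (total 0); column heights now [0 3 4 4 3 0], max=4
Drop 3: J rot1 at col 2 lands with bottom-row=4; cleared 0 line(s) (total 0); column heights now [0 3 7 7 3 0], max=7
Drop 4: T rot3 at col 1 lands with bottom-row=7; cleared 0 line(s) (total 0); column heights now [0 9 10 7 3 0], max=10
Drop 5: Z rot3 at col 4 lands with bottom-row=3; cleared 0 line(s) (total 0); column heights now [0 9 10 7 5 6], max=10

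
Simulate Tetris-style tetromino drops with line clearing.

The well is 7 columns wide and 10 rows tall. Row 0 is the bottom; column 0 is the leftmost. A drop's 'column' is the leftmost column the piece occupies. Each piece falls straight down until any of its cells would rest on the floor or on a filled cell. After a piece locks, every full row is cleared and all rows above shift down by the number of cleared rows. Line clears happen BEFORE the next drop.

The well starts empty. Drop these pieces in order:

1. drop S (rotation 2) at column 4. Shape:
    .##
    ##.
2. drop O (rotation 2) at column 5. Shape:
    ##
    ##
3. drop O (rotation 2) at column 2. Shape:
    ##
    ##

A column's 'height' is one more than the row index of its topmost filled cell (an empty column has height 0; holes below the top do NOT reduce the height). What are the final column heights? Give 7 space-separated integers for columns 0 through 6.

Answer: 0 0 2 2 1 4 4

Derivation:
Drop 1: S rot2 at col 4 lands with bottom-row=0; cleared 0 line(s) (total 0); column heights now [0 0 0 0 1 2 2], max=2
Drop 2: O rot2 at col 5 lands with bottom-row=2; cleared 0 line(s) (total 0); column heights now [0 0 0 0 1 4 4], max=4
Drop 3: O rot2 at col 2 lands with bottom-row=0; cleared 0 line(s) (total 0); column heights now [0 0 2 2 1 4 4], max=4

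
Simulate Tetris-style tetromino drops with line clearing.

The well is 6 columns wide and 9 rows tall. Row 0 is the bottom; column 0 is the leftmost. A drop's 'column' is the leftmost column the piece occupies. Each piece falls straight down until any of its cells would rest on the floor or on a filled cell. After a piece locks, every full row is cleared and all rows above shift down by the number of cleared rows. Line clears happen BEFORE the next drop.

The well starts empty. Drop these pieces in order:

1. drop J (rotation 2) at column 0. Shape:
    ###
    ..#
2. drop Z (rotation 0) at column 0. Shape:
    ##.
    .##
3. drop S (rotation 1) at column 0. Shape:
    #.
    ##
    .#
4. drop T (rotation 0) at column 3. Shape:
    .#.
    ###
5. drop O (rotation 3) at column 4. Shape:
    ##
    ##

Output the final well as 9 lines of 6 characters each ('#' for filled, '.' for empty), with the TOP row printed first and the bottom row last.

Drop 1: J rot2 at col 0 lands with bottom-row=0; cleared 0 line(s) (total 0); column heights now [2 2 2 0 0 0], max=2
Drop 2: Z rot0 at col 0 lands with bottom-row=2; cleared 0 line(s) (total 0); column heights now [4 4 3 0 0 0], max=4
Drop 3: S rot1 at col 0 lands with bottom-row=4; cleared 0 line(s) (total 0); column heights now [7 6 3 0 0 0], max=7
Drop 4: T rot0 at col 3 lands with bottom-row=0; cleared 0 line(s) (total 0); column heights now [7 6 3 1 2 1], max=7
Drop 5: O rot3 at col 4 lands with bottom-row=2; cleared 0 line(s) (total 0); column heights now [7 6 3 1 4 4], max=7

Answer: ......
......
#.....
##....
.#....
##..##
.##.##
###.#.
..####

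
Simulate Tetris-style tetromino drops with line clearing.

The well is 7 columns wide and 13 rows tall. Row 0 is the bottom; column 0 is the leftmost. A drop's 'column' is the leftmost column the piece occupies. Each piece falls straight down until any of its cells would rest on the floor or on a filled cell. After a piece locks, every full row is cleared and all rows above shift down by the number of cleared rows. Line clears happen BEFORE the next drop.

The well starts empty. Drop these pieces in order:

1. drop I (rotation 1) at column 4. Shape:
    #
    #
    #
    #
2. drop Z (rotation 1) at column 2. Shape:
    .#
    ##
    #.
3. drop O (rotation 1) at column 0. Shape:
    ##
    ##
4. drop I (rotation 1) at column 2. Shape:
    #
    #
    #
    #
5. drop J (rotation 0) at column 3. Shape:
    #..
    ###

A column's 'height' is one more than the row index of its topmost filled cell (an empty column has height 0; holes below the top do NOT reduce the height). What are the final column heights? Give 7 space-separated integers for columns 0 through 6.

Answer: 2 2 6 6 5 5 0

Derivation:
Drop 1: I rot1 at col 4 lands with bottom-row=0; cleared 0 line(s) (total 0); column heights now [0 0 0 0 4 0 0], max=4
Drop 2: Z rot1 at col 2 lands with bottom-row=0; cleared 0 line(s) (total 0); column heights now [0 0 2 3 4 0 0], max=4
Drop 3: O rot1 at col 0 lands with bottom-row=0; cleared 0 line(s) (total 0); column heights now [2 2 2 3 4 0 0], max=4
Drop 4: I rot1 at col 2 lands with bottom-row=2; cleared 0 line(s) (total 0); column heights now [2 2 6 3 4 0 0], max=6
Drop 5: J rot0 at col 3 lands with bottom-row=4; cleared 0 line(s) (total 0); column heights now [2 2 6 6 5 5 0], max=6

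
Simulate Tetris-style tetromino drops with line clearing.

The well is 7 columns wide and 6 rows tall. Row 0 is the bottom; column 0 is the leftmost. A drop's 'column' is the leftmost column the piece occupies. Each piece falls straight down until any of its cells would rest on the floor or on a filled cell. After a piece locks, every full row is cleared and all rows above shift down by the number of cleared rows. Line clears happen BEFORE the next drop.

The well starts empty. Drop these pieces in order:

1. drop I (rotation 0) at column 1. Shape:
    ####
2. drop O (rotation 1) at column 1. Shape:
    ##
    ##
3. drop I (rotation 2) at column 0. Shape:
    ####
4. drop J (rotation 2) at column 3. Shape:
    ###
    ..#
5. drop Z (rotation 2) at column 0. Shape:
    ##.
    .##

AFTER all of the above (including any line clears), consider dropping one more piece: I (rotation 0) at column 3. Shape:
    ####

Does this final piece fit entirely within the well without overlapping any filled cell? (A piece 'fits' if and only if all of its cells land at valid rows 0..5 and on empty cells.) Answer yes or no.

Answer: yes

Derivation:
Drop 1: I rot0 at col 1 lands with bottom-row=0; cleared 0 line(s) (total 0); column heights now [0 1 1 1 1 0 0], max=1
Drop 2: O rot1 at col 1 lands with bottom-row=1; cleared 0 line(s) (total 0); column heights now [0 3 3 1 1 0 0], max=3
Drop 3: I rot2 at col 0 lands with bottom-row=3; cleared 0 line(s) (total 0); column heights now [4 4 4 4 1 0 0], max=4
Drop 4: J rot2 at col 3 lands with bottom-row=3; cleared 0 line(s) (total 0); column heights now [4 4 4 5 5 5 0], max=5
Drop 5: Z rot2 at col 0 lands with bottom-row=4; cleared 0 line(s) (total 0); column heights now [6 6 5 5 5 5 0], max=6
Test piece I rot0 at col 3 (width 4): heights before test = [6 6 5 5 5 5 0]; fits = True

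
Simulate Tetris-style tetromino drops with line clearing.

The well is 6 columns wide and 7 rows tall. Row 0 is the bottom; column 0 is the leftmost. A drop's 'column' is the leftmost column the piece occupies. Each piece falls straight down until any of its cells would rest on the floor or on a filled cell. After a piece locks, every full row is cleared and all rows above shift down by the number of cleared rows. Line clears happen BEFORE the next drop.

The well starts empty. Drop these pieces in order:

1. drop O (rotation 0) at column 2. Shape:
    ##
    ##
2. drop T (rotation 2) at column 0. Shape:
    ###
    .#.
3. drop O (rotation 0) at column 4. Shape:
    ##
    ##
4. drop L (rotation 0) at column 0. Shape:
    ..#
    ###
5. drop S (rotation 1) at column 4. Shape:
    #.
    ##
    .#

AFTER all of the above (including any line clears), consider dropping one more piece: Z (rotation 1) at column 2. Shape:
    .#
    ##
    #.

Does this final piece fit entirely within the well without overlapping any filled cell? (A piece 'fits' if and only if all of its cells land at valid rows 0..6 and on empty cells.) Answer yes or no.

Answer: no

Derivation:
Drop 1: O rot0 at col 2 lands with bottom-row=0; cleared 0 line(s) (total 0); column heights now [0 0 2 2 0 0], max=2
Drop 2: T rot2 at col 0 lands with bottom-row=1; cleared 0 line(s) (total 0); column heights now [3 3 3 2 0 0], max=3
Drop 3: O rot0 at col 4 lands with bottom-row=0; cleared 0 line(s) (total 0); column heights now [3 3 3 2 2 2], max=3
Drop 4: L rot0 at col 0 lands with bottom-row=3; cleared 0 line(s) (total 0); column heights now [4 4 5 2 2 2], max=5
Drop 5: S rot1 at col 4 lands with bottom-row=2; cleared 0 line(s) (total 0); column heights now [4 4 5 2 5 4], max=5
Test piece Z rot1 at col 2 (width 2): heights before test = [4 4 5 2 5 4]; fits = False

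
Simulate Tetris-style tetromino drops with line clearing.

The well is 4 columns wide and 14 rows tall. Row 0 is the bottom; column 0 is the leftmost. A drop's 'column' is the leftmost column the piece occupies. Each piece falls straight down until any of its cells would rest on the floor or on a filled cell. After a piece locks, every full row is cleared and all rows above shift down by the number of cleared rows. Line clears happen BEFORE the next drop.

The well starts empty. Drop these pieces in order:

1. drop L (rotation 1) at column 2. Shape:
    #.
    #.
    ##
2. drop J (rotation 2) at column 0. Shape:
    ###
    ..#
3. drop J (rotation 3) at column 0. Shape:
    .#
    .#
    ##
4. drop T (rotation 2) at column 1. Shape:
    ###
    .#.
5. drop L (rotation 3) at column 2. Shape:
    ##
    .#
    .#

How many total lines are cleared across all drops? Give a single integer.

Answer: 0

Derivation:
Drop 1: L rot1 at col 2 lands with bottom-row=0; cleared 0 line(s) (total 0); column heights now [0 0 3 1], max=3
Drop 2: J rot2 at col 0 lands with bottom-row=3; cleared 0 line(s) (total 0); column heights now [5 5 5 1], max=5
Drop 3: J rot3 at col 0 lands with bottom-row=5; cleared 0 line(s) (total 0); column heights now [6 8 5 1], max=8
Drop 4: T rot2 at col 1 lands with bottom-row=7; cleared 0 line(s) (total 0); column heights now [6 9 9 9], max=9
Drop 5: L rot3 at col 2 lands with bottom-row=9; cleared 0 line(s) (total 0); column heights now [6 9 12 12], max=12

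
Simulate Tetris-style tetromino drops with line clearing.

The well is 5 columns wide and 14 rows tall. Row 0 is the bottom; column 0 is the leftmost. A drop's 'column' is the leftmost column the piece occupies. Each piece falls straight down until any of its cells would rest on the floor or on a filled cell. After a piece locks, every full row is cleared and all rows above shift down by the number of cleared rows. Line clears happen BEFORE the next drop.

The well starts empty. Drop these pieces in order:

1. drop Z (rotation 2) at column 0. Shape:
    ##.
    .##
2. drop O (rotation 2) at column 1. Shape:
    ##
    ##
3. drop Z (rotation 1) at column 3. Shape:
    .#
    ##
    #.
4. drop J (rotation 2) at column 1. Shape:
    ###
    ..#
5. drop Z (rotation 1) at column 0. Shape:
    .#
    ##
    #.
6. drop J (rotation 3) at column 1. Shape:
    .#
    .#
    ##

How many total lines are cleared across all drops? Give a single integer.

Answer: 0

Derivation:
Drop 1: Z rot2 at col 0 lands with bottom-row=0; cleared 0 line(s) (total 0); column heights now [2 2 1 0 0], max=2
Drop 2: O rot2 at col 1 lands with bottom-row=2; cleared 0 line(s) (total 0); column heights now [2 4 4 0 0], max=4
Drop 3: Z rot1 at col 3 lands with bottom-row=0; cleared 0 line(s) (total 0); column heights now [2 4 4 2 3], max=4
Drop 4: J rot2 at col 1 lands with bottom-row=3; cleared 0 line(s) (total 0); column heights now [2 5 5 5 3], max=5
Drop 5: Z rot1 at col 0 lands with bottom-row=4; cleared 0 line(s) (total 0); column heights now [6 7 5 5 3], max=7
Drop 6: J rot3 at col 1 lands with bottom-row=7; cleared 0 line(s) (total 0); column heights now [6 8 10 5 3], max=10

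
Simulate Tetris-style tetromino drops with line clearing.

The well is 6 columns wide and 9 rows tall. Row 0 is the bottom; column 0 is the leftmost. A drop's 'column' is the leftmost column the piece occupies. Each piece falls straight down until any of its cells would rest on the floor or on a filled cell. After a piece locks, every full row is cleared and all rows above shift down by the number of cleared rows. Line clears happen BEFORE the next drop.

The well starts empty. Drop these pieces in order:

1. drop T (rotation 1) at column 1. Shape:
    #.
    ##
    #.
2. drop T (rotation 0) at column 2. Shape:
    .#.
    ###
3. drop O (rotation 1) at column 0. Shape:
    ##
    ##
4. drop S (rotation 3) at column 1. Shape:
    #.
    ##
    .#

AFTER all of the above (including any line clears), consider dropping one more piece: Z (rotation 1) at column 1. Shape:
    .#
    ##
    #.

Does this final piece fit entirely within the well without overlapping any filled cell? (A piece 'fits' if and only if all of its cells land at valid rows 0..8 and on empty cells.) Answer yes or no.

Answer: no

Derivation:
Drop 1: T rot1 at col 1 lands with bottom-row=0; cleared 0 line(s) (total 0); column heights now [0 3 2 0 0 0], max=3
Drop 2: T rot0 at col 2 lands with bottom-row=2; cleared 0 line(s) (total 0); column heights now [0 3 3 4 3 0], max=4
Drop 3: O rot1 at col 0 lands with bottom-row=3; cleared 0 line(s) (total 0); column heights now [5 5 3 4 3 0], max=5
Drop 4: S rot3 at col 1 lands with bottom-row=4; cleared 0 line(s) (total 0); column heights now [5 7 6 4 3 0], max=7
Test piece Z rot1 at col 1 (width 2): heights before test = [5 7 6 4 3 0]; fits = False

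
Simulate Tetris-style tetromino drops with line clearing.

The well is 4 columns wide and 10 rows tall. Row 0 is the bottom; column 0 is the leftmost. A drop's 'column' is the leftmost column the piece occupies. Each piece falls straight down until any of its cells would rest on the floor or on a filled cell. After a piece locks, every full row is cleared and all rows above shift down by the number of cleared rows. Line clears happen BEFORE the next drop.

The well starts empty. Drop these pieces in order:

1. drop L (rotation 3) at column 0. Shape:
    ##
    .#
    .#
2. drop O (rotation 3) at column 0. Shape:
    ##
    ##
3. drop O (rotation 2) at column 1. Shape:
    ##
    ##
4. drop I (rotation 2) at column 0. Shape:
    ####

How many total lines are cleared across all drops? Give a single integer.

Drop 1: L rot3 at col 0 lands with bottom-row=0; cleared 0 line(s) (total 0); column heights now [3 3 0 0], max=3
Drop 2: O rot3 at col 0 lands with bottom-row=3; cleared 0 line(s) (total 0); column heights now [5 5 0 0], max=5
Drop 3: O rot2 at col 1 lands with bottom-row=5; cleared 0 line(s) (total 0); column heights now [5 7 7 0], max=7
Drop 4: I rot2 at col 0 lands with bottom-row=7; cleared 1 line(s) (total 1); column heights now [5 7 7 0], max=7

Answer: 1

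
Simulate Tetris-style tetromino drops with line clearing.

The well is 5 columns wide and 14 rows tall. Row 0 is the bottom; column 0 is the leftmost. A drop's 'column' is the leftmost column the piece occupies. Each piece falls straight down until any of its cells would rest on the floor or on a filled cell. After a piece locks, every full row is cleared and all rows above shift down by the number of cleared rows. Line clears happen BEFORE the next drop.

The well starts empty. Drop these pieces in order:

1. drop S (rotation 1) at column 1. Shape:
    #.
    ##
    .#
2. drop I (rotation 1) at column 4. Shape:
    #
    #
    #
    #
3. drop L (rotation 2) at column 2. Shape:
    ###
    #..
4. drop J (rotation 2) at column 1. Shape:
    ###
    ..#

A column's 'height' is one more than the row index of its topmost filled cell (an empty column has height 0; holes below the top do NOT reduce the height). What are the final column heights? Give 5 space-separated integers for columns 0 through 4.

Drop 1: S rot1 at col 1 lands with bottom-row=0; cleared 0 line(s) (total 0); column heights now [0 3 2 0 0], max=3
Drop 2: I rot1 at col 4 lands with bottom-row=0; cleared 0 line(s) (total 0); column heights now [0 3 2 0 4], max=4
Drop 3: L rot2 at col 2 lands with bottom-row=3; cleared 0 line(s) (total 0); column heights now [0 3 5 5 5], max=5
Drop 4: J rot2 at col 1 lands with bottom-row=5; cleared 0 line(s) (total 0); column heights now [0 7 7 7 5], max=7

Answer: 0 7 7 7 5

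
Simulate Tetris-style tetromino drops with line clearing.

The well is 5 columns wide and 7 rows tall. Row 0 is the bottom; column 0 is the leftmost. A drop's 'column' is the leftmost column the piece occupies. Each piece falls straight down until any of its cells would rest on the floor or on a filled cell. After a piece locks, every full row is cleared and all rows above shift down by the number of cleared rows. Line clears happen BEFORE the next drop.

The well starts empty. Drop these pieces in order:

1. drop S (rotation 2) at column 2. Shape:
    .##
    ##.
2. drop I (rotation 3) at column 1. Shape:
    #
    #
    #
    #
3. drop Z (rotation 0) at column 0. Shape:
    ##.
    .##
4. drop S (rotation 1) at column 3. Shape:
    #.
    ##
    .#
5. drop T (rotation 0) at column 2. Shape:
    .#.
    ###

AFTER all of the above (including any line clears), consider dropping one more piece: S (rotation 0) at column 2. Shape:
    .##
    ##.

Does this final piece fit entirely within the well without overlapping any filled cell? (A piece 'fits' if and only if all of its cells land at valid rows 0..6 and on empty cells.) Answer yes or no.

Drop 1: S rot2 at col 2 lands with bottom-row=0; cleared 0 line(s) (total 0); column heights now [0 0 1 2 2], max=2
Drop 2: I rot3 at col 1 lands with bottom-row=0; cleared 0 line(s) (total 0); column heights now [0 4 1 2 2], max=4
Drop 3: Z rot0 at col 0 lands with bottom-row=4; cleared 0 line(s) (total 0); column heights now [6 6 5 2 2], max=6
Drop 4: S rot1 at col 3 lands with bottom-row=2; cleared 0 line(s) (total 0); column heights now [6 6 5 5 4], max=6
Drop 5: T rot0 at col 2 lands with bottom-row=5; cleared 1 line(s) (total 1); column heights now [0 5 5 6 4], max=6
Test piece S rot0 at col 2 (width 3): heights before test = [0 5 5 6 4]; fits = False

Answer: no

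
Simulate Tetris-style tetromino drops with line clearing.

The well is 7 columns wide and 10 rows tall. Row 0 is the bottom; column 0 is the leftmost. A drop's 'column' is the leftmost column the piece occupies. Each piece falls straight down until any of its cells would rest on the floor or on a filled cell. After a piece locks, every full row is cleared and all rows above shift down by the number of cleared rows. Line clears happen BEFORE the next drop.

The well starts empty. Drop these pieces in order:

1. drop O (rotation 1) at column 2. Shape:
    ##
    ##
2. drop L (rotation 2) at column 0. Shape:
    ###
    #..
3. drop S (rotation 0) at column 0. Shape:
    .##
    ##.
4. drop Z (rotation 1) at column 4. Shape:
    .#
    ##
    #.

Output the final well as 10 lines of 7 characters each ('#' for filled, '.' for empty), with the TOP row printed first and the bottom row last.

Drop 1: O rot1 at col 2 lands with bottom-row=0; cleared 0 line(s) (total 0); column heights now [0 0 2 2 0 0 0], max=2
Drop 2: L rot2 at col 0 lands with bottom-row=1; cleared 0 line(s) (total 0); column heights now [3 3 3 2 0 0 0], max=3
Drop 3: S rot0 at col 0 lands with bottom-row=3; cleared 0 line(s) (total 0); column heights now [4 5 5 2 0 0 0], max=5
Drop 4: Z rot1 at col 4 lands with bottom-row=0; cleared 0 line(s) (total 0); column heights now [4 5 5 2 2 3 0], max=5

Answer: .......
.......
.......
.......
.......
.##....
##.....
###..#.
#.####.
..###..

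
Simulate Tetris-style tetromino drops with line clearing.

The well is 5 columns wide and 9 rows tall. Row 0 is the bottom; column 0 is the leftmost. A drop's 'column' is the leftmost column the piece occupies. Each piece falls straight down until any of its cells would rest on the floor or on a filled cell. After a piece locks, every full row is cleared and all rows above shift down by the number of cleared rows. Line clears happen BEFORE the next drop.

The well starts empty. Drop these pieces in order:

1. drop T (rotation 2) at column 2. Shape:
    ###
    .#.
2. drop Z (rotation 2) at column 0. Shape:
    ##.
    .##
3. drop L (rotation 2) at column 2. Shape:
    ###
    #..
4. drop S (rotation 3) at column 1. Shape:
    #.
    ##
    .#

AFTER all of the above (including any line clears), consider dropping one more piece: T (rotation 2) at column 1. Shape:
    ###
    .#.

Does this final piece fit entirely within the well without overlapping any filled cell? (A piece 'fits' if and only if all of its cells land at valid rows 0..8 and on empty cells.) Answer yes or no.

Answer: yes

Derivation:
Drop 1: T rot2 at col 2 lands with bottom-row=0; cleared 0 line(s) (total 0); column heights now [0 0 2 2 2], max=2
Drop 2: Z rot2 at col 0 lands with bottom-row=2; cleared 0 line(s) (total 0); column heights now [4 4 3 2 2], max=4
Drop 3: L rot2 at col 2 lands with bottom-row=3; cleared 0 line(s) (total 0); column heights now [4 4 5 5 5], max=5
Drop 4: S rot3 at col 1 lands with bottom-row=5; cleared 0 line(s) (total 0); column heights now [4 8 7 5 5], max=8
Test piece T rot2 at col 1 (width 3): heights before test = [4 8 7 5 5]; fits = True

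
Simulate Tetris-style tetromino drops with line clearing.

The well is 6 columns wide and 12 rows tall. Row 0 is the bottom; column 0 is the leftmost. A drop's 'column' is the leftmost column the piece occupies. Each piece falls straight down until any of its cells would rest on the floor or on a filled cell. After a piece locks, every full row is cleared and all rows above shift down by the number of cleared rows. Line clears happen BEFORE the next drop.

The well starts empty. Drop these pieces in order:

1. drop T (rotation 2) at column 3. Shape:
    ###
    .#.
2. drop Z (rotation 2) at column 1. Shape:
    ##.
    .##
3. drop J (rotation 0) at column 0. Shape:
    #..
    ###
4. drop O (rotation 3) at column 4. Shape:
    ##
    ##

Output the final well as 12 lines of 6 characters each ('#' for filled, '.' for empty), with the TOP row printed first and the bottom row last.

Answer: ......
......
......
......
......
......
#.....
###...
.##.##
..####
...###
....#.

Derivation:
Drop 1: T rot2 at col 3 lands with bottom-row=0; cleared 0 line(s) (total 0); column heights now [0 0 0 2 2 2], max=2
Drop 2: Z rot2 at col 1 lands with bottom-row=2; cleared 0 line(s) (total 0); column heights now [0 4 4 3 2 2], max=4
Drop 3: J rot0 at col 0 lands with bottom-row=4; cleared 0 line(s) (total 0); column heights now [6 5 5 3 2 2], max=6
Drop 4: O rot3 at col 4 lands with bottom-row=2; cleared 0 line(s) (total 0); column heights now [6 5 5 3 4 4], max=6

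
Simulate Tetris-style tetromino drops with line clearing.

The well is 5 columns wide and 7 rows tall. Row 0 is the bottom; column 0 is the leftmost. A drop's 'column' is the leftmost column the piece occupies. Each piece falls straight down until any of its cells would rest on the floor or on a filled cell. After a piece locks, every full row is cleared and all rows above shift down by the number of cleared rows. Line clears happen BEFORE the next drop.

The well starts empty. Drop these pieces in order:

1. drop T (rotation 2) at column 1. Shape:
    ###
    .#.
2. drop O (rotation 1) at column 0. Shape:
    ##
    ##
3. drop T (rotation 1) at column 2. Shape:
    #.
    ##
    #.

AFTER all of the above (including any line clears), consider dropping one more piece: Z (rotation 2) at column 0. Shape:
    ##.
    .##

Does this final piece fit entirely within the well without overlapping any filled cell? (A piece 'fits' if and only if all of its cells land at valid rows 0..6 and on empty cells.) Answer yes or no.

Answer: yes

Derivation:
Drop 1: T rot2 at col 1 lands with bottom-row=0; cleared 0 line(s) (total 0); column heights now [0 2 2 2 0], max=2
Drop 2: O rot1 at col 0 lands with bottom-row=2; cleared 0 line(s) (total 0); column heights now [4 4 2 2 0], max=4
Drop 3: T rot1 at col 2 lands with bottom-row=2; cleared 0 line(s) (total 0); column heights now [4 4 5 4 0], max=5
Test piece Z rot2 at col 0 (width 3): heights before test = [4 4 5 4 0]; fits = True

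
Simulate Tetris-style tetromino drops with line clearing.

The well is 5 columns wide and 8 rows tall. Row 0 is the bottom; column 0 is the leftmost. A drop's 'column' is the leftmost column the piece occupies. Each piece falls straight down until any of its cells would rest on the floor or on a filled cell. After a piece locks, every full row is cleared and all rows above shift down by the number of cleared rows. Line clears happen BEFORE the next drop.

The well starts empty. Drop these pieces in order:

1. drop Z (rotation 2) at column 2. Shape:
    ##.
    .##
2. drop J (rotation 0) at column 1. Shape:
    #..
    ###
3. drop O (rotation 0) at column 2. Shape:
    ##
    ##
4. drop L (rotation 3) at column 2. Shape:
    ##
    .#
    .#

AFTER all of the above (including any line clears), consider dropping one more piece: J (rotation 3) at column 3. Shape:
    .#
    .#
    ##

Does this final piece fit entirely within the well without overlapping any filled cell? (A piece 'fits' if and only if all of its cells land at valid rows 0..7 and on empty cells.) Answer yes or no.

Drop 1: Z rot2 at col 2 lands with bottom-row=0; cleared 0 line(s) (total 0); column heights now [0 0 2 2 1], max=2
Drop 2: J rot0 at col 1 lands with bottom-row=2; cleared 0 line(s) (total 0); column heights now [0 4 3 3 1], max=4
Drop 3: O rot0 at col 2 lands with bottom-row=3; cleared 0 line(s) (total 0); column heights now [0 4 5 5 1], max=5
Drop 4: L rot3 at col 2 lands with bottom-row=5; cleared 0 line(s) (total 0); column heights now [0 4 8 8 1], max=8
Test piece J rot3 at col 3 (width 2): heights before test = [0 4 8 8 1]; fits = False

Answer: no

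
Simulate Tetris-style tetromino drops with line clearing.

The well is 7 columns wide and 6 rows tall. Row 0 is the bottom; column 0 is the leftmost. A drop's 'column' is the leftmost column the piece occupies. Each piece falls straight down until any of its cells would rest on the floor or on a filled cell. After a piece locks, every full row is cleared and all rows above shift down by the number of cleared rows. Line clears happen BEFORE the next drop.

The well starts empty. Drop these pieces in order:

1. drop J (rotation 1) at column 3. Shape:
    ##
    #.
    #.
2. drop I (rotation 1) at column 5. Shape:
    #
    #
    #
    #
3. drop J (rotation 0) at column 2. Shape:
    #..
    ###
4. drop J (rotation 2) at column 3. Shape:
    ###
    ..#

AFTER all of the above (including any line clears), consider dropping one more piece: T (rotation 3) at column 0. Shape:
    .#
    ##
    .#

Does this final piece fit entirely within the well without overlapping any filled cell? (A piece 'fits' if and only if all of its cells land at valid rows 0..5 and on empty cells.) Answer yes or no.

Drop 1: J rot1 at col 3 lands with bottom-row=0; cleared 0 line(s) (total 0); column heights now [0 0 0 3 3 0 0], max=3
Drop 2: I rot1 at col 5 lands with bottom-row=0; cleared 0 line(s) (total 0); column heights now [0 0 0 3 3 4 0], max=4
Drop 3: J rot0 at col 2 lands with bottom-row=3; cleared 0 line(s) (total 0); column heights now [0 0 5 4 4 4 0], max=5
Drop 4: J rot2 at col 3 lands with bottom-row=4; cleared 0 line(s) (total 0); column heights now [0 0 5 6 6 6 0], max=6
Test piece T rot3 at col 0 (width 2): heights before test = [0 0 5 6 6 6 0]; fits = True

Answer: yes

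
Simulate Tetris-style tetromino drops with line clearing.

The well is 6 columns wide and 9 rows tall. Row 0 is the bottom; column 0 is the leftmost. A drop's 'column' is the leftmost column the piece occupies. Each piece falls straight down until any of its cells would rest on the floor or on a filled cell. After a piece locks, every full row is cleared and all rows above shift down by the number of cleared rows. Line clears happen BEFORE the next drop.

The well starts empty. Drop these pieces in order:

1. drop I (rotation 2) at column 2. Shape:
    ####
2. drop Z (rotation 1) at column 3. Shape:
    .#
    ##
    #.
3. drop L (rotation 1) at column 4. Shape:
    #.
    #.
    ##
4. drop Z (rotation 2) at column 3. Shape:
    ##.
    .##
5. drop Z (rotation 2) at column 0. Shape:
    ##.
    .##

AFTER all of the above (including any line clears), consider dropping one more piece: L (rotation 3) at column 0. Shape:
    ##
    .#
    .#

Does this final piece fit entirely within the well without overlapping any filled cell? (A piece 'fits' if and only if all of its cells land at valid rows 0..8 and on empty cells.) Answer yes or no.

Answer: yes

Derivation:
Drop 1: I rot2 at col 2 lands with bottom-row=0; cleared 0 line(s) (total 0); column heights now [0 0 1 1 1 1], max=1
Drop 2: Z rot1 at col 3 lands with bottom-row=1; cleared 0 line(s) (total 0); column heights now [0 0 1 3 4 1], max=4
Drop 3: L rot1 at col 4 lands with bottom-row=4; cleared 0 line(s) (total 0); column heights now [0 0 1 3 7 5], max=7
Drop 4: Z rot2 at col 3 lands with bottom-row=7; cleared 0 line(s) (total 0); column heights now [0 0 1 9 9 8], max=9
Drop 5: Z rot2 at col 0 lands with bottom-row=1; cleared 0 line(s) (total 0); column heights now [3 3 2 9 9 8], max=9
Test piece L rot3 at col 0 (width 2): heights before test = [3 3 2 9 9 8]; fits = True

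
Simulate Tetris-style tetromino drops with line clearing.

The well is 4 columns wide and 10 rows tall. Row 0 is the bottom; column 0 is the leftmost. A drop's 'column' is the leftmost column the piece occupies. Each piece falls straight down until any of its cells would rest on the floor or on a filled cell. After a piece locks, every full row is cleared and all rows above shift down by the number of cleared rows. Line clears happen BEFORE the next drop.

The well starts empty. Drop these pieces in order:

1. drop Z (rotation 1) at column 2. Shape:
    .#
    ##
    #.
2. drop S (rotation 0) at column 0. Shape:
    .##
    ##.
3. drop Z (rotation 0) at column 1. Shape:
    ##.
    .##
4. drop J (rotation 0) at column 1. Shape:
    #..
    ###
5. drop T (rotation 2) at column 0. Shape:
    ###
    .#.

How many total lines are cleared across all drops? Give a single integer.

Answer: 1

Derivation:
Drop 1: Z rot1 at col 2 lands with bottom-row=0; cleared 0 line(s) (total 0); column heights now [0 0 2 3], max=3
Drop 2: S rot0 at col 0 lands with bottom-row=1; cleared 1 line(s) (total 1); column heights now [0 2 2 2], max=2
Drop 3: Z rot0 at col 1 lands with bottom-row=2; cleared 0 line(s) (total 1); column heights now [0 4 4 3], max=4
Drop 4: J rot0 at col 1 lands with bottom-row=4; cleared 0 line(s) (total 1); column heights now [0 6 5 5], max=6
Drop 5: T rot2 at col 0 lands with bottom-row=6; cleared 0 line(s) (total 1); column heights now [8 8 8 5], max=8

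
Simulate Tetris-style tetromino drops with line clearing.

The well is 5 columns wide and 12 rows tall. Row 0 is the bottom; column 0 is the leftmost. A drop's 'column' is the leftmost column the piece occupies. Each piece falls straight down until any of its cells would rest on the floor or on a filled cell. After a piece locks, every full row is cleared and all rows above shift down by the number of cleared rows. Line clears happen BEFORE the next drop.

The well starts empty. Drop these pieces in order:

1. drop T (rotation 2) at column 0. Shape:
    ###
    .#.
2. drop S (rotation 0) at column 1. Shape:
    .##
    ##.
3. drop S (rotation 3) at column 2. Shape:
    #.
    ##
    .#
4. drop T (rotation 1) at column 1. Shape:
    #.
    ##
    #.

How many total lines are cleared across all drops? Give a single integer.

Answer: 0

Derivation:
Drop 1: T rot2 at col 0 lands with bottom-row=0; cleared 0 line(s) (total 0); column heights now [2 2 2 0 0], max=2
Drop 2: S rot0 at col 1 lands with bottom-row=2; cleared 0 line(s) (total 0); column heights now [2 3 4 4 0], max=4
Drop 3: S rot3 at col 2 lands with bottom-row=4; cleared 0 line(s) (total 0); column heights now [2 3 7 6 0], max=7
Drop 4: T rot1 at col 1 lands with bottom-row=6; cleared 0 line(s) (total 0); column heights now [2 9 8 6 0], max=9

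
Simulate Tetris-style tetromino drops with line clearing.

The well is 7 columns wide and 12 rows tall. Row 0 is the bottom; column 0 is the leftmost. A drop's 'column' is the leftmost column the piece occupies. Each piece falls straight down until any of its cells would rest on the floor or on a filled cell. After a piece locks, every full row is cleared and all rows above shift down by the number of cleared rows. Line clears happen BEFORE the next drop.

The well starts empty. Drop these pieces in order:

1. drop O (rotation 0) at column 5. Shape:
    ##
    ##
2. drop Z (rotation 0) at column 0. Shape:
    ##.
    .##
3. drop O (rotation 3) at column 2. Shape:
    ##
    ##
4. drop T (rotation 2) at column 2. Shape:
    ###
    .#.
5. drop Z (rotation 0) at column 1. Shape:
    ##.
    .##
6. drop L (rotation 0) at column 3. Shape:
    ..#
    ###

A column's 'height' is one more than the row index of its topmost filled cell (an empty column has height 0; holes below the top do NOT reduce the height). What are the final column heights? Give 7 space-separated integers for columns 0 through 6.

Drop 1: O rot0 at col 5 lands with bottom-row=0; cleared 0 line(s) (total 0); column heights now [0 0 0 0 0 2 2], max=2
Drop 2: Z rot0 at col 0 lands with bottom-row=0; cleared 0 line(s) (total 0); column heights now [2 2 1 0 0 2 2], max=2
Drop 3: O rot3 at col 2 lands with bottom-row=1; cleared 0 line(s) (total 0); column heights now [2 2 3 3 0 2 2], max=3
Drop 4: T rot2 at col 2 lands with bottom-row=3; cleared 0 line(s) (total 0); column heights now [2 2 5 5 5 2 2], max=5
Drop 5: Z rot0 at col 1 lands with bottom-row=5; cleared 0 line(s) (total 0); column heights now [2 7 7 6 5 2 2], max=7
Drop 6: L rot0 at col 3 lands with bottom-row=6; cleared 0 line(s) (total 0); column heights now [2 7 7 7 7 8 2], max=8

Answer: 2 7 7 7 7 8 2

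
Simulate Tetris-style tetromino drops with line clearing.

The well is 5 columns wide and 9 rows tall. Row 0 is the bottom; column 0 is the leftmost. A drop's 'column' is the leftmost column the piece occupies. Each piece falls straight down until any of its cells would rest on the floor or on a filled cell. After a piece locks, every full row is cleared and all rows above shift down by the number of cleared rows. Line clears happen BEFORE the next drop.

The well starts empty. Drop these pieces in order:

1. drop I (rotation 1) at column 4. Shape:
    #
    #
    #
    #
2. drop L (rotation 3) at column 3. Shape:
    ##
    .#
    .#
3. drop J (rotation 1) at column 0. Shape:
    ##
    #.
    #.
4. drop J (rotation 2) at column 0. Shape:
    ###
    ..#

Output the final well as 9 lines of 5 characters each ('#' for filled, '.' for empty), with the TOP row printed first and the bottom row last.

Answer: .....
.....
...##
....#
....#
###.#
###.#
#...#
#...#

Derivation:
Drop 1: I rot1 at col 4 lands with bottom-row=0; cleared 0 line(s) (total 0); column heights now [0 0 0 0 4], max=4
Drop 2: L rot3 at col 3 lands with bottom-row=4; cleared 0 line(s) (total 0); column heights now [0 0 0 7 7], max=7
Drop 3: J rot1 at col 0 lands with bottom-row=0; cleared 0 line(s) (total 0); column heights now [3 3 0 7 7], max=7
Drop 4: J rot2 at col 0 lands with bottom-row=2; cleared 0 line(s) (total 0); column heights now [4 4 4 7 7], max=7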